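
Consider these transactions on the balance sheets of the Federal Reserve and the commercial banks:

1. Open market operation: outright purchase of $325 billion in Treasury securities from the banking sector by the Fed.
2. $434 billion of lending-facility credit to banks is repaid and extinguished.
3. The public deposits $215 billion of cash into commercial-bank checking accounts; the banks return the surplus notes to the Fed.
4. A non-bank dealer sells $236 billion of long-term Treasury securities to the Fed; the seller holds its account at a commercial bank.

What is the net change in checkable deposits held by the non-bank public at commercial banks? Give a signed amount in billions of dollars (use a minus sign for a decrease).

Fed balance sheet:
  Assets:      Securities +$561B, Loans to banks −$434B
  Liabilities: Bank reserves +$342B, Currency in circulation −$215B
Commercial banking system:
  Assets:      Reserves at CB +$342B, Securities −$325B
  Liabilities: Checkable deposits +$451B, Borrowings from CB −$434B
So the change in checkable deposits held by the non-bank public at commercial banks is +$451 billion.

+$451 billion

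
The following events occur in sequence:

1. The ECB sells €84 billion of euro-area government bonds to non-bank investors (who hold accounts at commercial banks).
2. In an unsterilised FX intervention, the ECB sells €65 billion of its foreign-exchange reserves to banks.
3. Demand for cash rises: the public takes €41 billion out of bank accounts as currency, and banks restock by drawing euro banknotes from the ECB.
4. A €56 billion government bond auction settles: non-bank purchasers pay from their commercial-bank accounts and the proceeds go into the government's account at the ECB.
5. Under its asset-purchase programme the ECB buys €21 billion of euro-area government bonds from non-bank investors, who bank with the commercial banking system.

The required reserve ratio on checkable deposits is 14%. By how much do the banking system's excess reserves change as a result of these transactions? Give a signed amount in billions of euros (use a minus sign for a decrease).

Asset sale (to non-banks) €84 billion: reserves −€84B, deposits −€84B.
FX sale €65 billion: reserves −€65B, deposits 0.
Currency withdrawal €41 billion: reserves −€41B, deposits −€41B.
Government account inflow €56 billion: reserves −€56B, deposits −€56B.
Asset purchase (from non-banks) €21 billion: reserves +€21B, deposits +€21B.
Totals: Δreserves = −€225B, Δdeposits = −€160B.
Δrequired reserves = 14% × −€160B = −€22.4B.
Δexcess reserves = Δreserves − Δrequired = −€225B − (−€22.4B) = -€202.6 billion.

-€202.6 billion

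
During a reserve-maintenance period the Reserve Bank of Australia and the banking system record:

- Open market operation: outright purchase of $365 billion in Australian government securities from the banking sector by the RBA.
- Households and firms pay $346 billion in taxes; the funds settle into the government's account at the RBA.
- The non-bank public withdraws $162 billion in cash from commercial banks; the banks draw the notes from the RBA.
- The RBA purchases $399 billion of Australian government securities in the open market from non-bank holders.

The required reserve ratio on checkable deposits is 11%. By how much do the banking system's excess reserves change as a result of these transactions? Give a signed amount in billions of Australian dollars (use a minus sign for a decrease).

+$267.99 billion

OMO purchase (from banks) $365 billion: reserves +$365B, deposits 0.
Government account inflow $346 billion: reserves −$346B, deposits −$346B.
Currency withdrawal $162 billion: reserves −$162B, deposits −$162B.
Asset purchase (from non-banks) $399 billion: reserves +$399B, deposits +$399B.
Totals: Δreserves = +$256B, Δdeposits = −$109B.
Δrequired reserves = 11% × −$109B = −$11.99B.
Δexcess reserves = Δreserves − Δrequired = +$256B − (−$11.99B) = +$267.99 billion.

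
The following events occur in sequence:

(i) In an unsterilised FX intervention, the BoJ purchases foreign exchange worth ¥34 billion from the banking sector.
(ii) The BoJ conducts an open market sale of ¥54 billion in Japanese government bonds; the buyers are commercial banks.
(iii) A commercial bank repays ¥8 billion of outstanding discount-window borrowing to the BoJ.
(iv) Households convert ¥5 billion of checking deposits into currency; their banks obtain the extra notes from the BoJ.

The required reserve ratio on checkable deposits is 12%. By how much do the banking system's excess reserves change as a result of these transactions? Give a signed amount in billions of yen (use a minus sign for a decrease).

-¥32.4 billion

FX purchase ¥34 billion: reserves +¥34B, deposits 0.
OMO sale (to banks) ¥54 billion: reserves −¥54B, deposits 0.
Discount-window repayment ¥8 billion: reserves −¥8B, deposits 0.
Currency withdrawal ¥5 billion: reserves −¥5B, deposits −¥5B.
Totals: Δreserves = −¥33B, Δdeposits = −¥5B.
Δrequired reserves = 12% × −¥5B = −¥0.6B.
Δexcess reserves = Δreserves − Δrequired = −¥33B − (−¥0.6B) = -¥32.4 billion.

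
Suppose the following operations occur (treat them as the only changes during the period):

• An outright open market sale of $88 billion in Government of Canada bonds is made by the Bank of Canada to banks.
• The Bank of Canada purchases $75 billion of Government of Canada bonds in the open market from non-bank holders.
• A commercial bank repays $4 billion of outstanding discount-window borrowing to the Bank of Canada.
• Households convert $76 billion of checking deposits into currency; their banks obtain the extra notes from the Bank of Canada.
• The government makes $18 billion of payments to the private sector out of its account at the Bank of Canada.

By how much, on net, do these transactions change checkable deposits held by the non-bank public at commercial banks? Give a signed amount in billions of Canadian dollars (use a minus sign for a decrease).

+$17 billion

Bank of Canada balance sheet:
  Assets:      Securities −$13B, Loans to banks −$4B
  Liabilities: Bank reserves −$75B, Currency in circulation +$76B, Government deposits −$18B
Commercial banking system:
  Assets:      Reserves at CB −$75B, Securities +$88B
  Liabilities: Checkable deposits +$17B, Borrowings from CB −$4B
So the change in checkable deposits held by the non-bank public at commercial banks is +$17 billion.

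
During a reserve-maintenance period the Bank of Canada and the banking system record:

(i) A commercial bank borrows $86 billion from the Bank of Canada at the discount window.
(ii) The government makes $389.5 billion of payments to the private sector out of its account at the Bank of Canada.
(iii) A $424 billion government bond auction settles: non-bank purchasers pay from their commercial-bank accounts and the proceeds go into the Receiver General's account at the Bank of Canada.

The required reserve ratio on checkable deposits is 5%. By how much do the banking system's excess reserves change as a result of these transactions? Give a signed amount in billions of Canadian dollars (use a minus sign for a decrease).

+$53.225 billion

Discount-window loan $86 billion: reserves +$86B, deposits 0.
Government spending $389.5 billion: reserves +$389.5B, deposits +$389.5B.
Government account inflow $424 billion: reserves −$424B, deposits −$424B.
Totals: Δreserves = +$51.5B, Δdeposits = −$34.5B.
Δrequired reserves = 5% × −$34.5B = −$1.725B.
Δexcess reserves = Δreserves − Δrequired = +$51.5B − (−$1.725B) = +$53.225 billion.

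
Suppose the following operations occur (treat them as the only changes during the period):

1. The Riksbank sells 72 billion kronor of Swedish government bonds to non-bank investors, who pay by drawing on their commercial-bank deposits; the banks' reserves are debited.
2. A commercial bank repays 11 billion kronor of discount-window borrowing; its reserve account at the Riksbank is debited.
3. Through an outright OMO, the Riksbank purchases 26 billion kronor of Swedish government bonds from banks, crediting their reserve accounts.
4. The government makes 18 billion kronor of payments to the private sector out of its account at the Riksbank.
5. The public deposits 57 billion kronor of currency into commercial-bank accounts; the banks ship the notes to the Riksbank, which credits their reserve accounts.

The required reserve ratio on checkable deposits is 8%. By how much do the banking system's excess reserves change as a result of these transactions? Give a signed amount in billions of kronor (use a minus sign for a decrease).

+17.76 billion

Asset sale (to non-banks) 72 billion kronor: reserves −72B, deposits −72B.
Discount-window repayment 11 billion kronor: reserves −11B, deposits 0.
OMO purchase (from banks) 26 billion kronor: reserves +26B, deposits 0.
Government spending 18 billion kronor: reserves +18B, deposits +18B.
Currency deposit 57 billion kronor: reserves +57B, deposits +57B.
Totals: Δreserves = +18B, Δdeposits = +3B.
Δrequired reserves = 8% × +3B = +0.24B.
Δexcess reserves = Δreserves − Δrequired = +18B − (+0.24B) = +17.76 billion.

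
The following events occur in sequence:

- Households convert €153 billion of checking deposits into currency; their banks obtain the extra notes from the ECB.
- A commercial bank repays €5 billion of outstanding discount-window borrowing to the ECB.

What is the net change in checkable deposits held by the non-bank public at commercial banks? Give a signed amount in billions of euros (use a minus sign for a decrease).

-€153 billion

Currency withdrawal €153 billion: non-bank counterparties' bank balances fall → −€153B.
Discount-window repayment €5 billion: the counterparty is a bank, so public deposits are unchanged → 0.
Net: −153 + 0 = -€153 billion.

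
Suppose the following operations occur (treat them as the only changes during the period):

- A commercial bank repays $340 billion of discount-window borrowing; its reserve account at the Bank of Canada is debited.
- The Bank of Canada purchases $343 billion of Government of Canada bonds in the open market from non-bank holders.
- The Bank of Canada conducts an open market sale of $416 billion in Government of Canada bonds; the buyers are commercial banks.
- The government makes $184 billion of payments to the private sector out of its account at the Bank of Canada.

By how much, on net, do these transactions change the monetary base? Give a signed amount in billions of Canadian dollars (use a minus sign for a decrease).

Discount-window repayment $340 billion: Bank of Canada balance sheet contracts → −$340B.
Asset purchase (from non-banks) $343 billion: Bank of Canada balance sheet expands → +$343B.
OMO sale (to banks) $416 billion: Bank of Canada balance sheet contracts → −$416B.
Government spending $184 billion: a non-base liability converts back to reserves → +$184B.
Net: −340 + 343 − 416 + 184 = -$229 billion.

-$229 billion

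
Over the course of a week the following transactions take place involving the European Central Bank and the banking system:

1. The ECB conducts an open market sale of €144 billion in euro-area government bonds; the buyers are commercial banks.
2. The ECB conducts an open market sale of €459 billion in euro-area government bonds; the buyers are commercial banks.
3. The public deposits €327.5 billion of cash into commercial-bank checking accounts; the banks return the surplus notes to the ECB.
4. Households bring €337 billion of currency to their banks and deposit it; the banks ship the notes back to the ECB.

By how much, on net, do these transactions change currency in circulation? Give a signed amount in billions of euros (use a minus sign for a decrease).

OMO sale (to banks) €144 billion: no currency enters or leaves circulation → 0.
OMO sale (to banks) €459 billion: no currency enters or leaves circulation → 0.
Currency deposit €327.5 billion: notes return to the central bank → −€327.5B.
Currency deposit €337 billion: notes return to the central bank → −€337B.
Net: 0 + 0 − 327.5 − 337 = -€664.5 billion.

-€664.5 billion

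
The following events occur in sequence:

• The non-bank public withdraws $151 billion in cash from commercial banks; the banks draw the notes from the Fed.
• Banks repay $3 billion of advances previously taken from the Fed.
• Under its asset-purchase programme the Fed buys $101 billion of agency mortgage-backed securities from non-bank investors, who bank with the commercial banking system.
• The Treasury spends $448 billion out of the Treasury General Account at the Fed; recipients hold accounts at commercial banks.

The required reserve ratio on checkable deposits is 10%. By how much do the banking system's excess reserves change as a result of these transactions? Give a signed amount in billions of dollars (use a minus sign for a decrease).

+$355.2 billion

Currency withdrawal $151 billion: reserves −$151B, deposits −$151B.
Discount-window repayment $3 billion: reserves −$3B, deposits 0.
Asset purchase (from non-banks) $101 billion: reserves +$101B, deposits +$101B.
Government spending $448 billion: reserves +$448B, deposits +$448B.
Totals: Δreserves = +$395B, Δdeposits = +$398B.
Δrequired reserves = 10% × +$398B = +$39.8B.
Δexcess reserves = Δreserves − Δrequired = +$395B − (+$39.8B) = +$355.2 billion.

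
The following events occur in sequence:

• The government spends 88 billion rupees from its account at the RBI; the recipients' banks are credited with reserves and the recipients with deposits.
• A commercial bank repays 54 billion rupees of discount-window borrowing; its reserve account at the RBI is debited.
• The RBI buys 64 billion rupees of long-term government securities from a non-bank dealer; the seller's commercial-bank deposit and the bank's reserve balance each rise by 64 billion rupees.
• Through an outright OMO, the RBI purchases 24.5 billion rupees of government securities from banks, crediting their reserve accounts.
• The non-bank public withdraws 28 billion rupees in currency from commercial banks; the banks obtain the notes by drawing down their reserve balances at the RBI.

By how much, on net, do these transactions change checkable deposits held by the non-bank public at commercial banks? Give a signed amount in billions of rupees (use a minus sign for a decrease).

+124 billion

RBI balance sheet:
  Assets:      Securities +88.5B, Loans to banks −54B
  Liabilities: Bank reserves +94.5B, Currency in circulation +28B, Government deposits −88B
Commercial banking system:
  Assets:      Reserves at CB +94.5B, Securities −24.5B
  Liabilities: Checkable deposits +124B, Borrowings from CB −54B
So the change in checkable deposits held by the non-bank public at commercial banks is +124 billion.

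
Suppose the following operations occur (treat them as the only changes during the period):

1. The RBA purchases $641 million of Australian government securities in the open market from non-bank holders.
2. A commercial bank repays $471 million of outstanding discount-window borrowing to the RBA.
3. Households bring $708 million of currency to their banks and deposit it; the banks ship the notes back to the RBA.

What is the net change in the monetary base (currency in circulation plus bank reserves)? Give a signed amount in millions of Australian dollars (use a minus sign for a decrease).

+$170 million

RBA balance sheet:
  Assets:      Securities +$641M, Loans to banks −$471M
  Liabilities: Bank reserves +$878M, Currency in circulation −$708M
Monetary base = currency + reserves: −$708M + (+$878M) = +$170 million.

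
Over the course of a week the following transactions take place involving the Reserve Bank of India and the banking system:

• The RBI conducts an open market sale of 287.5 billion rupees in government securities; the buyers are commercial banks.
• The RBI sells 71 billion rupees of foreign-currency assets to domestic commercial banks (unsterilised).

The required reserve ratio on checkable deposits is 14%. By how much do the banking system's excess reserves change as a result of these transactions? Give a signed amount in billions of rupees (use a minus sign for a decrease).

OMO sale (to banks) 287.5 billion rupees: reserves −287.5B, deposits 0.
FX sale 71 billion rupees: reserves −71B, deposits 0.
Totals: Δreserves = −358.5B, Δdeposits = 0.
Δrequired reserves = 14% × 0 = 0.
Δexcess reserves = Δreserves − Δrequired = −358.5B − (0) = -358.5 billion.

-358.5 billion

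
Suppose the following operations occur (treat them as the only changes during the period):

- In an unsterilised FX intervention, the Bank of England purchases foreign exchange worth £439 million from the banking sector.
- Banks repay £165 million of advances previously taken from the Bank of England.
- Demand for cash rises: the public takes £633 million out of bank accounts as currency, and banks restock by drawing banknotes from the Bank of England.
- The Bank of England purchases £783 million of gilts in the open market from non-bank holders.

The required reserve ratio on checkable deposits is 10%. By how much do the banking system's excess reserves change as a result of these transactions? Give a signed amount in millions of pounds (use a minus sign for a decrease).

+£409 million

FX purchase £439 million: reserves +£439M, deposits 0.
Discount-window repayment £165 million: reserves −£165M, deposits 0.
Currency withdrawal £633 million: reserves −£633M, deposits −£633M.
Asset purchase (from non-banks) £783 million: reserves +£783M, deposits +£783M.
Totals: Δreserves = +£424M, Δdeposits = +£150M.
Δrequired reserves = 10% × +£150M = +£15M.
Δexcess reserves = Δreserves − Δrequired = +£424M − (+£15M) = +£409 million.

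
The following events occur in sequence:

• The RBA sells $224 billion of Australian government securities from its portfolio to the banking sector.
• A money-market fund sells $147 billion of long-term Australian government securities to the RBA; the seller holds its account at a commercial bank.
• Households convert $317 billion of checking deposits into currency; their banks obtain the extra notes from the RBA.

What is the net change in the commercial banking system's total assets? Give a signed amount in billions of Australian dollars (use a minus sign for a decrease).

-$170 billion

RBA balance sheet:
  Assets:      Securities −$77B
  Liabilities: Bank reserves −$394B, Currency in circulation +$317B
Commercial banking system:
  Assets:      Reserves at CB −$394B, Securities +$224B
  Liabilities: Checkable deposits −$170B
Change in total bank assets = -$170 billion.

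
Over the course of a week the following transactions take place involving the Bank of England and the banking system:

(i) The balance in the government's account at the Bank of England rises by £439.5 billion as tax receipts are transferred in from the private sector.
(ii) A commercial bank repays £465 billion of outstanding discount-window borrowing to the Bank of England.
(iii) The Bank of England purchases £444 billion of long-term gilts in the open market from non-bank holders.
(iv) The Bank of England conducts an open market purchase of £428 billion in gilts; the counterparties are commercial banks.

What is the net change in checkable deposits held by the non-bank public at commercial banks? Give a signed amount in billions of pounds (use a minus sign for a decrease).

Bank of England balance sheet:
  Assets:      Securities +£872B, Loans to banks −£465B
  Liabilities: Bank reserves −£32.5B, Government deposits +£439.5B
Commercial banking system:
  Assets:      Reserves at CB −£32.5B, Securities −£428B
  Liabilities: Checkable deposits +£4.5B, Borrowings from CB −£465B
So the change in checkable deposits held by the non-bank public at commercial banks is +£4.5 billion.

+£4.5 billion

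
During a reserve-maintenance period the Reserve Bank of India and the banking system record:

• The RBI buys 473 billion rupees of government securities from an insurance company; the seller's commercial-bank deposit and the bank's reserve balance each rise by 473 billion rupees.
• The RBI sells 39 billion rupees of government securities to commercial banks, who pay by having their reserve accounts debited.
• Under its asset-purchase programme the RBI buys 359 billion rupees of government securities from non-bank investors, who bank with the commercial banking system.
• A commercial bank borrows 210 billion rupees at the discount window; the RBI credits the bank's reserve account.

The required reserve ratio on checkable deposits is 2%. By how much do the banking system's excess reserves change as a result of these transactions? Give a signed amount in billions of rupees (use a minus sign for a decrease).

+986.36 billion

Asset purchase (from non-banks) 473 billion rupees: reserves +473B, deposits +473B.
OMO sale (to banks) 39 billion rupees: reserves −39B, deposits 0.
Asset purchase (from non-banks) 359 billion rupees: reserves +359B, deposits +359B.
Discount-window loan 210 billion rupees: reserves +210B, deposits 0.
Totals: Δreserves = +1003B, Δdeposits = +832B.
Δrequired reserves = 2% × +832B = +16.64B.
Δexcess reserves = Δreserves − Δrequired = +1003B − (+16.64B) = +986.36 billion.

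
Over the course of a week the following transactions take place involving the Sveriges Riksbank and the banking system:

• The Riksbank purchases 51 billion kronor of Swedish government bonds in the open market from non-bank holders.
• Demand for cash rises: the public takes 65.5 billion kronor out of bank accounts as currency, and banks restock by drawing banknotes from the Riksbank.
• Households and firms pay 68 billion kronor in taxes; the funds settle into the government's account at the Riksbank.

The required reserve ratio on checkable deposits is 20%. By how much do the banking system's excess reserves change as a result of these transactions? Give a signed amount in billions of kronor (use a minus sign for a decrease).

Asset purchase (from non-banks) 51 billion kronor: reserves +51B, deposits +51B.
Currency withdrawal 65.5 billion kronor: reserves −65.5B, deposits −65.5B.
Government account inflow 68 billion kronor: reserves −68B, deposits −68B.
Totals: Δreserves = −82.5B, Δdeposits = −82.5B.
Δrequired reserves = 20% × −82.5B = −16.5B.
Δexcess reserves = Δreserves − Δrequired = −82.5B − (−16.5B) = -66 billion.

-66 billion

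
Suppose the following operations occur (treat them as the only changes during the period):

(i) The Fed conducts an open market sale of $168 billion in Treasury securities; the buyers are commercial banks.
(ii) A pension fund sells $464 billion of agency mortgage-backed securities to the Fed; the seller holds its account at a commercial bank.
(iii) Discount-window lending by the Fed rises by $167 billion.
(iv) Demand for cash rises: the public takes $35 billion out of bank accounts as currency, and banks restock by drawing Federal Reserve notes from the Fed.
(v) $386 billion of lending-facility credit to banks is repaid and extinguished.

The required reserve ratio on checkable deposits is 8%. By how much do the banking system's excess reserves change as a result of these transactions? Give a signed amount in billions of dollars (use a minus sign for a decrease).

+$7.68 billion

OMO sale (to banks) $168 billion: reserves −$168B, deposits 0.
Asset purchase (from non-banks) $464 billion: reserves +$464B, deposits +$464B.
Discount-window loan $167 billion: reserves +$167B, deposits 0.
Currency withdrawal $35 billion: reserves −$35B, deposits −$35B.
Discount-window repayment $386 billion: reserves −$386B, deposits 0.
Totals: Δreserves = +$42B, Δdeposits = +$429B.
Δrequired reserves = 8% × +$429B = +$34.32B.
Δexcess reserves = Δreserves − Δrequired = +$42B − (+$34.32B) = +$7.68 billion.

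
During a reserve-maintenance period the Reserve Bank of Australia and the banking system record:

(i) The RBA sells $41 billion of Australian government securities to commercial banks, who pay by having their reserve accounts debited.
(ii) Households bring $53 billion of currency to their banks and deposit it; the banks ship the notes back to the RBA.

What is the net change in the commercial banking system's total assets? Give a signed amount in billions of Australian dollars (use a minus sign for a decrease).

+$53 billion

OMO sale (to banks) $41 billion: just an asset swap on bank balance sheets → 0.
Currency deposit $53 billion: bank balance sheets expand → +$53B.
Net: 0 + 53 = +$53 billion.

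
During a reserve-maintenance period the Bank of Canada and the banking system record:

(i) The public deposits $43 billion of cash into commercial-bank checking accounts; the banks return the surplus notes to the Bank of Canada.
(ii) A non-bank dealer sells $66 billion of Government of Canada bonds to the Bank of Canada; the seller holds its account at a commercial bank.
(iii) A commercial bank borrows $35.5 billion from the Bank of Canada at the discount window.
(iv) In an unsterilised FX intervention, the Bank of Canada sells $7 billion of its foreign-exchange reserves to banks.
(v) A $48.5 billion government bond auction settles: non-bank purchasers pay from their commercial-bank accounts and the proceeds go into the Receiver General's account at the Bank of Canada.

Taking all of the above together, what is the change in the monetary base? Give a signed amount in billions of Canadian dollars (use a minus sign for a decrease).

+$46 billion

Bank of Canada balance sheet:
  Assets:      Securities +$66B, Loans to banks +$35.5B, Foreign assets −$7B
  Liabilities: Bank reserves +$89B, Currency in circulation −$43B, Government deposits +$48.5B
Monetary base = currency + reserves: −$43B + (+$89B) = +$46 billion.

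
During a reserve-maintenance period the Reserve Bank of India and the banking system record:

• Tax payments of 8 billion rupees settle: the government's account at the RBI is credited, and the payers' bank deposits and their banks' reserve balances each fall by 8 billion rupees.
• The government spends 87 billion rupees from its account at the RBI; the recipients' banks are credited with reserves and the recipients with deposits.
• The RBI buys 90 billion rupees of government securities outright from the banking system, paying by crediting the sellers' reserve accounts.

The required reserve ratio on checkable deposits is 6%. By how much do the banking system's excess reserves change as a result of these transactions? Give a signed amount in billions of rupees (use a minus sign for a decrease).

+164.26 billion

Government account inflow 8 billion rupees: reserves −8B, deposits −8B.
Government spending 87 billion rupees: reserves +87B, deposits +87B.
OMO purchase (from banks) 90 billion rupees: reserves +90B, deposits 0.
Totals: Δreserves = +169B, Δdeposits = +79B.
Δrequired reserves = 6% × +79B = +4.74B.
Δexcess reserves = Δreserves − Δrequired = +169B − (+4.74B) = +164.26 billion.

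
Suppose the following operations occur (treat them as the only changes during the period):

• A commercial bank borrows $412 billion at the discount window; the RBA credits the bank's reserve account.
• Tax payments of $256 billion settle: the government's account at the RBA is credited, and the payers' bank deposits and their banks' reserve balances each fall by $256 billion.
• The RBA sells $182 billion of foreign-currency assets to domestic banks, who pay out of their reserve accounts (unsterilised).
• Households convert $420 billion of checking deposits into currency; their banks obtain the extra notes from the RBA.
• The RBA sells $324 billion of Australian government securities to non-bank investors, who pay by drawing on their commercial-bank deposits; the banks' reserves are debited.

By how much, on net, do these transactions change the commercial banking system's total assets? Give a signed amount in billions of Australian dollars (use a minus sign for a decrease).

-$588 billion

RBA balance sheet:
  Assets:      Securities −$324B, Loans to banks +$412B, Foreign assets −$182B
  Liabilities: Bank reserves −$770B, Currency in circulation +$420B, Government deposits +$256B
Commercial banking system:
  Assets:      Reserves at CB −$770B, Foreign assets +$182B
  Liabilities: Checkable deposits −$1000B, Borrowings from CB +$412B
Change in total bank assets = -$588 billion.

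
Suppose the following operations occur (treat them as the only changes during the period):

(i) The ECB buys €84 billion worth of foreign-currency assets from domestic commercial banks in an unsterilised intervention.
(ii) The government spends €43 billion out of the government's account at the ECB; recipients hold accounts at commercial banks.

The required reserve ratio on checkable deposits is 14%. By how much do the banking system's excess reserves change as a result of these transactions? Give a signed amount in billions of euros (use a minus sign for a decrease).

+€120.98 billion

FX purchase €84 billion: reserves +€84B, deposits 0.
Government spending €43 billion: reserves +€43B, deposits +€43B.
Totals: Δreserves = +€127B, Δdeposits = +€43B.
Δrequired reserves = 14% × +€43B = +€6.02B.
Δexcess reserves = Δreserves − Δrequired = +€127B − (+€6.02B) = +€120.98 billion.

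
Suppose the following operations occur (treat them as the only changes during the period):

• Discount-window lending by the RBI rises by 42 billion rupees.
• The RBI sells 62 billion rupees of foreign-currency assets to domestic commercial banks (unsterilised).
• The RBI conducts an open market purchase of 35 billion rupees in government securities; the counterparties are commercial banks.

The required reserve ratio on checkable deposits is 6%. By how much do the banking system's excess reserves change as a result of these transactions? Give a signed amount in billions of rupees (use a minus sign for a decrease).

+15 billion

Discount-window loan 42 billion rupees: reserves +42B, deposits 0.
FX sale 62 billion rupees: reserves −62B, deposits 0.
OMO purchase (from banks) 35 billion rupees: reserves +35B, deposits 0.
Totals: Δreserves = +15B, Δdeposits = 0.
Δrequired reserves = 6% × 0 = 0.
Δexcess reserves = Δreserves − Δrequired = +15B − (0) = +15 billion.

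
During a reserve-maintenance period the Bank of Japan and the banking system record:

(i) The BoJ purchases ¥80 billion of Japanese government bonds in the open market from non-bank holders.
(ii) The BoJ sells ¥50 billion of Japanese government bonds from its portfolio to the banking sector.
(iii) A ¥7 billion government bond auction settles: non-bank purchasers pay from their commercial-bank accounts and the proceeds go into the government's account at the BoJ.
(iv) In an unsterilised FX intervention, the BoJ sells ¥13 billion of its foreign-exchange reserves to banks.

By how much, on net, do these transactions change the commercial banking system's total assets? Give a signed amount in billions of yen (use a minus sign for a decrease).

+¥73 billion

BoJ balance sheet:
  Assets:      Securities +¥30B, Foreign assets −¥13B
  Liabilities: Bank reserves +¥10B, Government deposits +¥7B
Commercial banking system:
  Assets:      Reserves at CB +¥10B, Securities +¥50B, Foreign assets +¥13B
  Liabilities: Checkable deposits +¥73B
Change in total bank assets = +¥73 billion.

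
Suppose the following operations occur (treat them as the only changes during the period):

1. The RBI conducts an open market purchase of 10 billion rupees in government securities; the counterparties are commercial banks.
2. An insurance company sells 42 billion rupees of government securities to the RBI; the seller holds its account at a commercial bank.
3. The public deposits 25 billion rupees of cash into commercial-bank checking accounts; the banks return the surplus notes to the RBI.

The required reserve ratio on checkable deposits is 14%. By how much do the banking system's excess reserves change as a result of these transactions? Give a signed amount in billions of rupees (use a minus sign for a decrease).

+67.62 billion

OMO purchase (from banks) 10 billion rupees: reserves +10B, deposits 0.
Asset purchase (from non-banks) 42 billion rupees: reserves +42B, deposits +42B.
Currency deposit 25 billion rupees: reserves +25B, deposits +25B.
Totals: Δreserves = +77B, Δdeposits = +67B.
Δrequired reserves = 14% × +67B = +9.38B.
Δexcess reserves = Δreserves − Δrequired = +77B − (+9.38B) = +67.62 billion.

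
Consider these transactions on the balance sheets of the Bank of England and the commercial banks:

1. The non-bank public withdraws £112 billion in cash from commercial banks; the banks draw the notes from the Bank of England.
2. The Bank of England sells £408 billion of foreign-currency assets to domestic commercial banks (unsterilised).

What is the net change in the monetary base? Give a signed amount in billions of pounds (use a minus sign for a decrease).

Currency withdrawal £112 billion: just a shift between currency and reserves — both are base money → 0.
FX sale £408 billion: Bank of England balance sheet contracts → −£408B.
Net: 0 − 408 = -£408 billion.

-£408 billion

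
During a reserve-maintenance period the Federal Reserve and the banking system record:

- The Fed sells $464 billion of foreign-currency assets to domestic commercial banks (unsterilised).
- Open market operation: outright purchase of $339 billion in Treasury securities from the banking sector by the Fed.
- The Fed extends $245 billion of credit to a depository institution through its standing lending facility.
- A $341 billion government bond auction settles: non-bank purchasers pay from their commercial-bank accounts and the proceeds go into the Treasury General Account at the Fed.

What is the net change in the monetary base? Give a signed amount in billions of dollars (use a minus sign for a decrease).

-$221 billion

Fed balance sheet:
  Assets:      Securities +$339B, Loans to banks +$245B, Foreign assets −$464B
  Liabilities: Bank reserves −$221B, Government deposits +$341B
Commercial banking system:
  Assets:      Reserves at CB −$221B, Securities −$339B, Foreign assets +$464B
  Liabilities: Checkable deposits −$341B, Borrowings from CB +$245B
Monetary base = currency + reserves: 0 + (−$221B) = -$221 billion.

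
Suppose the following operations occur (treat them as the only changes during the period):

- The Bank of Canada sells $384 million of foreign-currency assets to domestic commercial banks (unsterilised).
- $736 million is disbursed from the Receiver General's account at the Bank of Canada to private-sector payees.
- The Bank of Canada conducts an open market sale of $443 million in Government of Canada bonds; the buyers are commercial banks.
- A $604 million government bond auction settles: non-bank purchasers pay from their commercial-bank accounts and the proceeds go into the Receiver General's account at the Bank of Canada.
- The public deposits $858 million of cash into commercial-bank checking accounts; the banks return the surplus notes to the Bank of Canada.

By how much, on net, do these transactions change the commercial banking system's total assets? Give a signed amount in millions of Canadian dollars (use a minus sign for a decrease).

FX sale $384 million: just an asset swap on bank balance sheets → 0.
Government spending $736 million: bank balance sheets expand → +$736M.
OMO sale (to banks) $443 million: just an asset swap on bank balance sheets → 0.
Government account inflow $604 million: bank balance sheets shrink → −$604M.
Currency deposit $858 million: bank balance sheets expand → +$858M.
Net: 0 + 736 + 0 − 604 + 858 = +$990 million.

+$990 million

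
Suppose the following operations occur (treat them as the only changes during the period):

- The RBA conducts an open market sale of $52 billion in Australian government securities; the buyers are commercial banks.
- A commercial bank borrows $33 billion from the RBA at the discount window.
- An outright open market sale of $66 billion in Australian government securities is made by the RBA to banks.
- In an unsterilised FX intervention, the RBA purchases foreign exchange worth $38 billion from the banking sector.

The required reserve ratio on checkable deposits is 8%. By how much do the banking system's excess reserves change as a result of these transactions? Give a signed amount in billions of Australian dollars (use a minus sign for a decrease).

OMO sale (to banks) $52 billion: reserves −$52B, deposits 0.
Discount-window loan $33 billion: reserves +$33B, deposits 0.
OMO sale (to banks) $66 billion: reserves −$66B, deposits 0.
FX purchase $38 billion: reserves +$38B, deposits 0.
Totals: Δreserves = −$47B, Δdeposits = 0.
Δrequired reserves = 8% × 0 = 0.
Δexcess reserves = Δreserves − Δrequired = −$47B − (0) = -$47 billion.

-$47 billion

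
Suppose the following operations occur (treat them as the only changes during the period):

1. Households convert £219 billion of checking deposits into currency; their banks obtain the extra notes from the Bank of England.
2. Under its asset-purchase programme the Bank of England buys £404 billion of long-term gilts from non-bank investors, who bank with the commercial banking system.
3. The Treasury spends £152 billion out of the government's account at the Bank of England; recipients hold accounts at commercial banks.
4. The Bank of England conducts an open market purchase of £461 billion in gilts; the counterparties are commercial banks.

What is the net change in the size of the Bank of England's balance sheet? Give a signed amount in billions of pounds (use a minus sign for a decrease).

Bank of England balance sheet:
  Assets:      Securities +£865B
  Liabilities: Bank reserves +£798B, Currency in circulation +£219B, Government deposits −£152B
Commercial banking system:
  Assets:      Reserves at CB +£798B, Securities −£461B
  Liabilities: Checkable deposits +£337B
Change in total Bank of England assets = +£865 billion.

+£865 billion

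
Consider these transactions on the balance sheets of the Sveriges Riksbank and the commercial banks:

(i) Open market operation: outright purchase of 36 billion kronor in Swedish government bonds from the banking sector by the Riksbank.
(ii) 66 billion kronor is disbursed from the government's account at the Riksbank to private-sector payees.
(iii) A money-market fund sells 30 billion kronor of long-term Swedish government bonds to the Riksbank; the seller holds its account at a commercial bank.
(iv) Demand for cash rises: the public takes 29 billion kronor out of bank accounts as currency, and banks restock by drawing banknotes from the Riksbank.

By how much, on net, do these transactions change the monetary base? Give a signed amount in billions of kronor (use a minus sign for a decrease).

Riksbank balance sheet:
  Assets:      Securities +66B
  Liabilities: Bank reserves +103B, Currency in circulation +29B, Government deposits −66B
Commercial banking system:
  Assets:      Reserves at CB +103B, Securities −36B
  Liabilities: Checkable deposits +67B
Monetary base = currency + reserves: +29B + (+103B) = +132 billion.

+132 billion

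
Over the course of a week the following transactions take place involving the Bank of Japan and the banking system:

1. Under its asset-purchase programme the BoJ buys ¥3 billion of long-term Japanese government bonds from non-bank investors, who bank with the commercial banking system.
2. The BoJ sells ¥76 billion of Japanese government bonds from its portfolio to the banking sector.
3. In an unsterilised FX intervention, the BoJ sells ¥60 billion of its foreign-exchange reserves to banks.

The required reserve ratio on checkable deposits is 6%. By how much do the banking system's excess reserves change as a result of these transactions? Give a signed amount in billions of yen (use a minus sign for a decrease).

-¥133.18 billion

Asset purchase (from non-banks) ¥3 billion: reserves +¥3B, deposits +¥3B.
OMO sale (to banks) ¥76 billion: reserves −¥76B, deposits 0.
FX sale ¥60 billion: reserves −¥60B, deposits 0.
Totals: Δreserves = −¥133B, Δdeposits = +¥3B.
Δrequired reserves = 6% × +¥3B = +¥0.18B.
Δexcess reserves = Δreserves − Δrequired = −¥133B − (+¥0.18B) = -¥133.18 billion.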